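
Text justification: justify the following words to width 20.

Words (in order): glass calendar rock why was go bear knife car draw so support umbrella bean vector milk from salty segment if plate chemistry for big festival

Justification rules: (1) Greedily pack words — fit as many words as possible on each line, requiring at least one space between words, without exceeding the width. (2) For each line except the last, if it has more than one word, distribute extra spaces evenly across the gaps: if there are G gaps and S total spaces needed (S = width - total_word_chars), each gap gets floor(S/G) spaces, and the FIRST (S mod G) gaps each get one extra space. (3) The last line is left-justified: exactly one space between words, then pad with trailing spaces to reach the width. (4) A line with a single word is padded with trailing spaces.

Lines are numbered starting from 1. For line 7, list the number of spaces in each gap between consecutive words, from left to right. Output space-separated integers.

Line 1: ['glass', 'calendar', 'rock'] (min_width=19, slack=1)
Line 2: ['why', 'was', 'go', 'bear'] (min_width=15, slack=5)
Line 3: ['knife', 'car', 'draw', 'so'] (min_width=17, slack=3)
Line 4: ['support', 'umbrella'] (min_width=16, slack=4)
Line 5: ['bean', 'vector', 'milk'] (min_width=16, slack=4)
Line 6: ['from', 'salty', 'segment'] (min_width=18, slack=2)
Line 7: ['if', 'plate', 'chemistry'] (min_width=18, slack=2)
Line 8: ['for', 'big', 'festival'] (min_width=16, slack=4)

Answer: 2 2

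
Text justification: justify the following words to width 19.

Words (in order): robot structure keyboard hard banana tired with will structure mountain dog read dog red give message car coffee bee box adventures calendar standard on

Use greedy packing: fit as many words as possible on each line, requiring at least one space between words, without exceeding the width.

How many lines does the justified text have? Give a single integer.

Answer: 10

Derivation:
Line 1: ['robot', 'structure'] (min_width=15, slack=4)
Line 2: ['keyboard', 'hard'] (min_width=13, slack=6)
Line 3: ['banana', 'tired', 'with'] (min_width=17, slack=2)
Line 4: ['will', 'structure'] (min_width=14, slack=5)
Line 5: ['mountain', 'dog', 'read'] (min_width=17, slack=2)
Line 6: ['dog', 'red', 'give'] (min_width=12, slack=7)
Line 7: ['message', 'car', 'coffee'] (min_width=18, slack=1)
Line 8: ['bee', 'box', 'adventures'] (min_width=18, slack=1)
Line 9: ['calendar', 'standard'] (min_width=17, slack=2)
Line 10: ['on'] (min_width=2, slack=17)
Total lines: 10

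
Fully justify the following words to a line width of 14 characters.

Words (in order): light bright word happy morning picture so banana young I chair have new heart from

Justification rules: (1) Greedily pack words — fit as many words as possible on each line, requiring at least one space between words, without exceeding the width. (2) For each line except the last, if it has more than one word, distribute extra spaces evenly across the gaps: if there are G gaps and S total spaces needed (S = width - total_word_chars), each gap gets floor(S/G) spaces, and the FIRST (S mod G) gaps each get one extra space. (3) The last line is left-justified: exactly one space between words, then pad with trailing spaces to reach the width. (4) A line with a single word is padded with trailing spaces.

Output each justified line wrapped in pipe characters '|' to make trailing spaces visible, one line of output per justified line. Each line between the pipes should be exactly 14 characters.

Answer: |light   bright|
|word     happy|
|morning       |
|picture     so|
|banana young I|
|chair have new|
|heart from    |

Derivation:
Line 1: ['light', 'bright'] (min_width=12, slack=2)
Line 2: ['word', 'happy'] (min_width=10, slack=4)
Line 3: ['morning'] (min_width=7, slack=7)
Line 4: ['picture', 'so'] (min_width=10, slack=4)
Line 5: ['banana', 'young', 'I'] (min_width=14, slack=0)
Line 6: ['chair', 'have', 'new'] (min_width=14, slack=0)
Line 7: ['heart', 'from'] (min_width=10, slack=4)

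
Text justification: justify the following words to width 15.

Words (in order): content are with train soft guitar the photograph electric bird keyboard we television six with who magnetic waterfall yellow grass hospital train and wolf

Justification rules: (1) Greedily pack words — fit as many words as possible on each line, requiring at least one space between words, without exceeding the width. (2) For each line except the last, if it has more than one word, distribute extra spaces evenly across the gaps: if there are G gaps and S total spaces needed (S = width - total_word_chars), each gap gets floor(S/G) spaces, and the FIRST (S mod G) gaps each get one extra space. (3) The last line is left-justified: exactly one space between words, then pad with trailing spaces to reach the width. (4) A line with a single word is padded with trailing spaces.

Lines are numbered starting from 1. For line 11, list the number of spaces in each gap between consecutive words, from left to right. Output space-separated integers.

Line 1: ['content', 'are'] (min_width=11, slack=4)
Line 2: ['with', 'train', 'soft'] (min_width=15, slack=0)
Line 3: ['guitar', 'the'] (min_width=10, slack=5)
Line 4: ['photograph'] (min_width=10, slack=5)
Line 5: ['electric', 'bird'] (min_width=13, slack=2)
Line 6: ['keyboard', 'we'] (min_width=11, slack=4)
Line 7: ['television', 'six'] (min_width=14, slack=1)
Line 8: ['with', 'who'] (min_width=8, slack=7)
Line 9: ['magnetic'] (min_width=8, slack=7)
Line 10: ['waterfall'] (min_width=9, slack=6)
Line 11: ['yellow', 'grass'] (min_width=12, slack=3)
Line 12: ['hospital', 'train'] (min_width=14, slack=1)
Line 13: ['and', 'wolf'] (min_width=8, slack=7)

Answer: 4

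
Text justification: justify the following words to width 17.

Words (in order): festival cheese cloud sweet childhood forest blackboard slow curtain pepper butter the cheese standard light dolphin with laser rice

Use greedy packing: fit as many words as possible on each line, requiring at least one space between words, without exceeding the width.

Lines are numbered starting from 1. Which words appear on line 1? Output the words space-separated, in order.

Answer: festival cheese

Derivation:
Line 1: ['festival', 'cheese'] (min_width=15, slack=2)
Line 2: ['cloud', 'sweet'] (min_width=11, slack=6)
Line 3: ['childhood', 'forest'] (min_width=16, slack=1)
Line 4: ['blackboard', 'slow'] (min_width=15, slack=2)
Line 5: ['curtain', 'pepper'] (min_width=14, slack=3)
Line 6: ['butter', 'the', 'cheese'] (min_width=17, slack=0)
Line 7: ['standard', 'light'] (min_width=14, slack=3)
Line 8: ['dolphin', 'with'] (min_width=12, slack=5)
Line 9: ['laser', 'rice'] (min_width=10, slack=7)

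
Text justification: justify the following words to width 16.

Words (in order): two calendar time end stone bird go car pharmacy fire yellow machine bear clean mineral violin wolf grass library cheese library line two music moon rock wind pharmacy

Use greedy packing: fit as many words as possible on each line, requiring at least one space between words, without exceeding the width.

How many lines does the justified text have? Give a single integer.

Line 1: ['two', 'calendar'] (min_width=12, slack=4)
Line 2: ['time', 'end', 'stone'] (min_width=14, slack=2)
Line 3: ['bird', 'go', 'car'] (min_width=11, slack=5)
Line 4: ['pharmacy', 'fire'] (min_width=13, slack=3)
Line 5: ['yellow', 'machine'] (min_width=14, slack=2)
Line 6: ['bear', 'clean'] (min_width=10, slack=6)
Line 7: ['mineral', 'violin'] (min_width=14, slack=2)
Line 8: ['wolf', 'grass'] (min_width=10, slack=6)
Line 9: ['library', 'cheese'] (min_width=14, slack=2)
Line 10: ['library', 'line', 'two'] (min_width=16, slack=0)
Line 11: ['music', 'moon', 'rock'] (min_width=15, slack=1)
Line 12: ['wind', 'pharmacy'] (min_width=13, slack=3)
Total lines: 12

Answer: 12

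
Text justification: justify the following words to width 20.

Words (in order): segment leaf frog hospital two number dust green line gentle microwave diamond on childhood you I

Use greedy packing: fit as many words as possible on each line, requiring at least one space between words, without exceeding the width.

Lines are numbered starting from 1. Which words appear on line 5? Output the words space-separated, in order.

Answer: diamond on childhood

Derivation:
Line 1: ['segment', 'leaf', 'frog'] (min_width=17, slack=3)
Line 2: ['hospital', 'two', 'number'] (min_width=19, slack=1)
Line 3: ['dust', 'green', 'line'] (min_width=15, slack=5)
Line 4: ['gentle', 'microwave'] (min_width=16, slack=4)
Line 5: ['diamond', 'on', 'childhood'] (min_width=20, slack=0)
Line 6: ['you', 'I'] (min_width=5, slack=15)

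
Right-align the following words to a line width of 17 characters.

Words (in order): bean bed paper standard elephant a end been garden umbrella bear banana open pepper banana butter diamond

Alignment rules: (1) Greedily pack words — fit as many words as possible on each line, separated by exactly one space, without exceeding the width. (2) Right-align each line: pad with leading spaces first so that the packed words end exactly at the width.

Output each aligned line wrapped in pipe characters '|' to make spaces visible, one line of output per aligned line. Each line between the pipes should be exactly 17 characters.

Line 1: ['bean', 'bed', 'paper'] (min_width=14, slack=3)
Line 2: ['standard', 'elephant'] (min_width=17, slack=0)
Line 3: ['a', 'end', 'been', 'garden'] (min_width=17, slack=0)
Line 4: ['umbrella', 'bear'] (min_width=13, slack=4)
Line 5: ['banana', 'open'] (min_width=11, slack=6)
Line 6: ['pepper', 'banana'] (min_width=13, slack=4)
Line 7: ['butter', 'diamond'] (min_width=14, slack=3)

Answer: |   bean bed paper|
|standard elephant|
|a end been garden|
|    umbrella bear|
|      banana open|
|    pepper banana|
|   butter diamond|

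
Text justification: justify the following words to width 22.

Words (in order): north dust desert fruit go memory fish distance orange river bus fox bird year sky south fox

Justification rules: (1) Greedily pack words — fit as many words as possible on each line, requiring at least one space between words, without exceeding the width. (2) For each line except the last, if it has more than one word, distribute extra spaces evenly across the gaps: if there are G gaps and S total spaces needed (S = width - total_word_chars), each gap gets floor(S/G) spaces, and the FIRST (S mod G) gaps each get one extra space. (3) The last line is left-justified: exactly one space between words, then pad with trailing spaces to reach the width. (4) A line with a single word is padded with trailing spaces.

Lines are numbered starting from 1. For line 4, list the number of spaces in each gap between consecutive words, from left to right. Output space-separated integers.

Answer: 2 1 1 1

Derivation:
Line 1: ['north', 'dust', 'desert'] (min_width=17, slack=5)
Line 2: ['fruit', 'go', 'memory', 'fish'] (min_width=20, slack=2)
Line 3: ['distance', 'orange', 'river'] (min_width=21, slack=1)
Line 4: ['bus', 'fox', 'bird', 'year', 'sky'] (min_width=21, slack=1)
Line 5: ['south', 'fox'] (min_width=9, slack=13)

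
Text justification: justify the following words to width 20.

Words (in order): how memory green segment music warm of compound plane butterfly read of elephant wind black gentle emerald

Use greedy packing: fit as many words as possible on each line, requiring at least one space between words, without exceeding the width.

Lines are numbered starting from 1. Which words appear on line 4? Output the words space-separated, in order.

Answer: butterfly read of

Derivation:
Line 1: ['how', 'memory', 'green'] (min_width=16, slack=4)
Line 2: ['segment', 'music', 'warm'] (min_width=18, slack=2)
Line 3: ['of', 'compound', 'plane'] (min_width=17, slack=3)
Line 4: ['butterfly', 'read', 'of'] (min_width=17, slack=3)
Line 5: ['elephant', 'wind', 'black'] (min_width=19, slack=1)
Line 6: ['gentle', 'emerald'] (min_width=14, slack=6)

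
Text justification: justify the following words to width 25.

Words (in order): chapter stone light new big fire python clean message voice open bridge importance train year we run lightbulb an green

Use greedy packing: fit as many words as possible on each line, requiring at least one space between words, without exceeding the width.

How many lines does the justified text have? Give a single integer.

Answer: 5

Derivation:
Line 1: ['chapter', 'stone', 'light', 'new'] (min_width=23, slack=2)
Line 2: ['big', 'fire', 'python', 'clean'] (min_width=21, slack=4)
Line 3: ['message', 'voice', 'open', 'bridge'] (min_width=25, slack=0)
Line 4: ['importance', 'train', 'year', 'we'] (min_width=24, slack=1)
Line 5: ['run', 'lightbulb', 'an', 'green'] (min_width=22, slack=3)
Total lines: 5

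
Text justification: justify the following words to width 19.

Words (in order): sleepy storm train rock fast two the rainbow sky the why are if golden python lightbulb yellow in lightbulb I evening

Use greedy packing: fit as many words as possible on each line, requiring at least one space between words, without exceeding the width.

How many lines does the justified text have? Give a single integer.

Line 1: ['sleepy', 'storm', 'train'] (min_width=18, slack=1)
Line 2: ['rock', 'fast', 'two', 'the'] (min_width=17, slack=2)
Line 3: ['rainbow', 'sky', 'the', 'why'] (min_width=19, slack=0)
Line 4: ['are', 'if', 'golden'] (min_width=13, slack=6)
Line 5: ['python', 'lightbulb'] (min_width=16, slack=3)
Line 6: ['yellow', 'in', 'lightbulb'] (min_width=19, slack=0)
Line 7: ['I', 'evening'] (min_width=9, slack=10)
Total lines: 7

Answer: 7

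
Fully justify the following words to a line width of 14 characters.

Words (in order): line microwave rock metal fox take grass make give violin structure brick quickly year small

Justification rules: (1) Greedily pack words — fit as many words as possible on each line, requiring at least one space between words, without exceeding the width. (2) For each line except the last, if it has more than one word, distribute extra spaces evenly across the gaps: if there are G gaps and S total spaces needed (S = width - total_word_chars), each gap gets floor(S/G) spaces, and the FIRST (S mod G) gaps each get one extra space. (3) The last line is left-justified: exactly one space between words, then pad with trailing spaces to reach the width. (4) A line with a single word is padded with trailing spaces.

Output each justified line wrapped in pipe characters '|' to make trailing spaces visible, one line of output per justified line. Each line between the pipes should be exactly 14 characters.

Answer: |line microwave|
|rock metal fox|
|take     grass|
|make      give|
|violin        |
|structure     |
|brick  quickly|
|year small    |

Derivation:
Line 1: ['line', 'microwave'] (min_width=14, slack=0)
Line 2: ['rock', 'metal', 'fox'] (min_width=14, slack=0)
Line 3: ['take', 'grass'] (min_width=10, slack=4)
Line 4: ['make', 'give'] (min_width=9, slack=5)
Line 5: ['violin'] (min_width=6, slack=8)
Line 6: ['structure'] (min_width=9, slack=5)
Line 7: ['brick', 'quickly'] (min_width=13, slack=1)
Line 8: ['year', 'small'] (min_width=10, slack=4)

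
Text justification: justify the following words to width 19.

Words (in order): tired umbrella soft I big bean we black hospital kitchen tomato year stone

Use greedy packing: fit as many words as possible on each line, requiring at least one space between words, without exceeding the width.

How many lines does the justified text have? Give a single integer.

Line 1: ['tired', 'umbrella', 'soft'] (min_width=19, slack=0)
Line 2: ['I', 'big', 'bean', 'we', 'black'] (min_width=19, slack=0)
Line 3: ['hospital', 'kitchen'] (min_width=16, slack=3)
Line 4: ['tomato', 'year', 'stone'] (min_width=17, slack=2)
Total lines: 4

Answer: 4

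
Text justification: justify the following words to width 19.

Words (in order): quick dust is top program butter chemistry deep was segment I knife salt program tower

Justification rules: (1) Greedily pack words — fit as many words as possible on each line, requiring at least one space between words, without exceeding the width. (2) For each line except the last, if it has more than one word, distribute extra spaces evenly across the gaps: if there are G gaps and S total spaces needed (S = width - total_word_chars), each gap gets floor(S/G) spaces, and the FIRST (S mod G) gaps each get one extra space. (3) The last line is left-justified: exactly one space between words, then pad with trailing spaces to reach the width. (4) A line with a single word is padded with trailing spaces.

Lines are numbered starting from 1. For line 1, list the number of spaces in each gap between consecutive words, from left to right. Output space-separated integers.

Answer: 2 2 1

Derivation:
Line 1: ['quick', 'dust', 'is', 'top'] (min_width=17, slack=2)
Line 2: ['program', 'butter'] (min_width=14, slack=5)
Line 3: ['chemistry', 'deep', 'was'] (min_width=18, slack=1)
Line 4: ['segment', 'I', 'knife'] (min_width=15, slack=4)
Line 5: ['salt', 'program', 'tower'] (min_width=18, slack=1)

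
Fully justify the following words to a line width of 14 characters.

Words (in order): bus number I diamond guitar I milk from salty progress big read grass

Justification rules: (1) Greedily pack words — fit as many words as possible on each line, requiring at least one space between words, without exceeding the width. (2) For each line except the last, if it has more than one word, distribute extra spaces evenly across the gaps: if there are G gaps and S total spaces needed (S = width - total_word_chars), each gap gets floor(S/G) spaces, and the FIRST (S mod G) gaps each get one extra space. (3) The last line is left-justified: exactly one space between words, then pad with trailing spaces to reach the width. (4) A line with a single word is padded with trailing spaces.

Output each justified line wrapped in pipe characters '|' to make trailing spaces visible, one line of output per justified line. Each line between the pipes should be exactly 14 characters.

Answer: |bus  number  I|
|diamond guitar|
|I   milk  from|
|salty progress|
|big read grass|

Derivation:
Line 1: ['bus', 'number', 'I'] (min_width=12, slack=2)
Line 2: ['diamond', 'guitar'] (min_width=14, slack=0)
Line 3: ['I', 'milk', 'from'] (min_width=11, slack=3)
Line 4: ['salty', 'progress'] (min_width=14, slack=0)
Line 5: ['big', 'read', 'grass'] (min_width=14, slack=0)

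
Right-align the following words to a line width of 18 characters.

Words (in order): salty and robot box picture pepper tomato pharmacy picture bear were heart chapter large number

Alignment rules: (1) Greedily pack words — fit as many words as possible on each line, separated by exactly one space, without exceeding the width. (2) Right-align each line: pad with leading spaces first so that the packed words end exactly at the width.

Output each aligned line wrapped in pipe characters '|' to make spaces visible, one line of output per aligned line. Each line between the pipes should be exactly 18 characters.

Line 1: ['salty', 'and', 'robot'] (min_width=15, slack=3)
Line 2: ['box', 'picture', 'pepper'] (min_width=18, slack=0)
Line 3: ['tomato', 'pharmacy'] (min_width=15, slack=3)
Line 4: ['picture', 'bear', 'were'] (min_width=17, slack=1)
Line 5: ['heart', 'chapter'] (min_width=13, slack=5)
Line 6: ['large', 'number'] (min_width=12, slack=6)

Answer: |   salty and robot|
|box picture pepper|
|   tomato pharmacy|
| picture bear were|
|     heart chapter|
|      large number|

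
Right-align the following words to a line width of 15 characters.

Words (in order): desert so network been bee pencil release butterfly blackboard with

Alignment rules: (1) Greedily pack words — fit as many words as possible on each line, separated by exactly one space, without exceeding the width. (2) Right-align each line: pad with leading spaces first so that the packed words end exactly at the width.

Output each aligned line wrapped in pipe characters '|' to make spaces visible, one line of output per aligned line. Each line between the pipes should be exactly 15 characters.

Answer: |      desert so|
|   network been|
|     bee pencil|
|        release|
|      butterfly|
|blackboard with|

Derivation:
Line 1: ['desert', 'so'] (min_width=9, slack=6)
Line 2: ['network', 'been'] (min_width=12, slack=3)
Line 3: ['bee', 'pencil'] (min_width=10, slack=5)
Line 4: ['release'] (min_width=7, slack=8)
Line 5: ['butterfly'] (min_width=9, slack=6)
Line 6: ['blackboard', 'with'] (min_width=15, slack=0)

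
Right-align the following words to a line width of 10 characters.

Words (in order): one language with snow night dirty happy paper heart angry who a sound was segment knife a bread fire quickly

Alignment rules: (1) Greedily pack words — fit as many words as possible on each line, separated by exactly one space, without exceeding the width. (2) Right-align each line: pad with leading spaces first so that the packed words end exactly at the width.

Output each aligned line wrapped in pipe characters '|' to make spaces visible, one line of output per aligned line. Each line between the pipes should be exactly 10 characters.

Line 1: ['one'] (min_width=3, slack=7)
Line 2: ['language'] (min_width=8, slack=2)
Line 3: ['with', 'snow'] (min_width=9, slack=1)
Line 4: ['night'] (min_width=5, slack=5)
Line 5: ['dirty'] (min_width=5, slack=5)
Line 6: ['happy'] (min_width=5, slack=5)
Line 7: ['paper'] (min_width=5, slack=5)
Line 8: ['heart'] (min_width=5, slack=5)
Line 9: ['angry', 'who'] (min_width=9, slack=1)
Line 10: ['a', 'sound'] (min_width=7, slack=3)
Line 11: ['was'] (min_width=3, slack=7)
Line 12: ['segment'] (min_width=7, slack=3)
Line 13: ['knife', 'a'] (min_width=7, slack=3)
Line 14: ['bread', 'fire'] (min_width=10, slack=0)
Line 15: ['quickly'] (min_width=7, slack=3)

Answer: |       one|
|  language|
| with snow|
|     night|
|     dirty|
|     happy|
|     paper|
|     heart|
| angry who|
|   a sound|
|       was|
|   segment|
|   knife a|
|bread fire|
|   quickly|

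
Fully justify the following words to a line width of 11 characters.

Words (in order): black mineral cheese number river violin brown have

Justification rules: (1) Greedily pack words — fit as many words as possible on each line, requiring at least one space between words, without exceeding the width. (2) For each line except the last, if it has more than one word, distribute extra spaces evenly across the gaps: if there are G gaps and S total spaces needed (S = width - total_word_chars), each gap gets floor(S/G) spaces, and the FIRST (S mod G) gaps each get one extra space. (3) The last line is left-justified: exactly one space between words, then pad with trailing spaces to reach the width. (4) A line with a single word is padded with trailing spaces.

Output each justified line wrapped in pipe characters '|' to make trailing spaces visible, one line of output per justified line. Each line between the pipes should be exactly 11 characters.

Answer: |black      |
|mineral    |
|cheese     |
|number     |
|river      |
|violin     |
|brown have |

Derivation:
Line 1: ['black'] (min_width=5, slack=6)
Line 2: ['mineral'] (min_width=7, slack=4)
Line 3: ['cheese'] (min_width=6, slack=5)
Line 4: ['number'] (min_width=6, slack=5)
Line 5: ['river'] (min_width=5, slack=6)
Line 6: ['violin'] (min_width=6, slack=5)
Line 7: ['brown', 'have'] (min_width=10, slack=1)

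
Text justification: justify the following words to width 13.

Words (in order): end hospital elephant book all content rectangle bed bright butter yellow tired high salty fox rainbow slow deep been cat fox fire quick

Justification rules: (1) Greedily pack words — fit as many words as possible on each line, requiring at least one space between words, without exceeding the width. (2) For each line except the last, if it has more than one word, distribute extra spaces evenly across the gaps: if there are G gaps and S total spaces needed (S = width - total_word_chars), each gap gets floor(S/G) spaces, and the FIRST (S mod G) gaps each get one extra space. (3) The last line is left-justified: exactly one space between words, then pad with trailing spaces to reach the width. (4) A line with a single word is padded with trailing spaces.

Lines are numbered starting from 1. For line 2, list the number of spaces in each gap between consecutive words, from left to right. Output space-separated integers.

Answer: 1

Derivation:
Line 1: ['end', 'hospital'] (min_width=12, slack=1)
Line 2: ['elephant', 'book'] (min_width=13, slack=0)
Line 3: ['all', 'content'] (min_width=11, slack=2)
Line 4: ['rectangle', 'bed'] (min_width=13, slack=0)
Line 5: ['bright', 'butter'] (min_width=13, slack=0)
Line 6: ['yellow', 'tired'] (min_width=12, slack=1)
Line 7: ['high', 'salty'] (min_width=10, slack=3)
Line 8: ['fox', 'rainbow'] (min_width=11, slack=2)
Line 9: ['slow', 'deep'] (min_width=9, slack=4)
Line 10: ['been', 'cat', 'fox'] (min_width=12, slack=1)
Line 11: ['fire', 'quick'] (min_width=10, slack=3)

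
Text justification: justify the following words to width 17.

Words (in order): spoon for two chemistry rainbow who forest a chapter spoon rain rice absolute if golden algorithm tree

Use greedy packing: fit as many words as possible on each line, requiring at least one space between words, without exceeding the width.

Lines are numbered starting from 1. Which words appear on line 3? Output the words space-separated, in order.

Answer: who forest a

Derivation:
Line 1: ['spoon', 'for', 'two'] (min_width=13, slack=4)
Line 2: ['chemistry', 'rainbow'] (min_width=17, slack=0)
Line 3: ['who', 'forest', 'a'] (min_width=12, slack=5)
Line 4: ['chapter', 'spoon'] (min_width=13, slack=4)
Line 5: ['rain', 'rice'] (min_width=9, slack=8)
Line 6: ['absolute', 'if'] (min_width=11, slack=6)
Line 7: ['golden', 'algorithm'] (min_width=16, slack=1)
Line 8: ['tree'] (min_width=4, slack=13)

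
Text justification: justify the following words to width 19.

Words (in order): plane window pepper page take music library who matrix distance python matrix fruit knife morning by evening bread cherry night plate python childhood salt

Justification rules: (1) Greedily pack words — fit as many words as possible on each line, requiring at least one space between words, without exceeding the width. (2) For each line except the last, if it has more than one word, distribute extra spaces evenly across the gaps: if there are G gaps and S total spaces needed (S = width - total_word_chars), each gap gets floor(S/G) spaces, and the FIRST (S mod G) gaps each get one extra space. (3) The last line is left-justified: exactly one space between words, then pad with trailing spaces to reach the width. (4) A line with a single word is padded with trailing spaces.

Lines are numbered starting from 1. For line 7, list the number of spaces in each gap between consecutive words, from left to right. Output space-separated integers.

Line 1: ['plane', 'window', 'pepper'] (min_width=19, slack=0)
Line 2: ['page', 'take', 'music'] (min_width=15, slack=4)
Line 3: ['library', 'who', 'matrix'] (min_width=18, slack=1)
Line 4: ['distance', 'python'] (min_width=15, slack=4)
Line 5: ['matrix', 'fruit', 'knife'] (min_width=18, slack=1)
Line 6: ['morning', 'by', 'evening'] (min_width=18, slack=1)
Line 7: ['bread', 'cherry', 'night'] (min_width=18, slack=1)
Line 8: ['plate', 'python'] (min_width=12, slack=7)
Line 9: ['childhood', 'salt'] (min_width=14, slack=5)

Answer: 2 1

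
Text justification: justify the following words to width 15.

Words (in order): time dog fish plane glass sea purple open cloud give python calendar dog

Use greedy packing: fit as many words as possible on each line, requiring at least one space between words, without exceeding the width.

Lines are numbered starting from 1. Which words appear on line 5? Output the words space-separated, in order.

Answer: python calendar

Derivation:
Line 1: ['time', 'dog', 'fish'] (min_width=13, slack=2)
Line 2: ['plane', 'glass', 'sea'] (min_width=15, slack=0)
Line 3: ['purple', 'open'] (min_width=11, slack=4)
Line 4: ['cloud', 'give'] (min_width=10, slack=5)
Line 5: ['python', 'calendar'] (min_width=15, slack=0)
Line 6: ['dog'] (min_width=3, slack=12)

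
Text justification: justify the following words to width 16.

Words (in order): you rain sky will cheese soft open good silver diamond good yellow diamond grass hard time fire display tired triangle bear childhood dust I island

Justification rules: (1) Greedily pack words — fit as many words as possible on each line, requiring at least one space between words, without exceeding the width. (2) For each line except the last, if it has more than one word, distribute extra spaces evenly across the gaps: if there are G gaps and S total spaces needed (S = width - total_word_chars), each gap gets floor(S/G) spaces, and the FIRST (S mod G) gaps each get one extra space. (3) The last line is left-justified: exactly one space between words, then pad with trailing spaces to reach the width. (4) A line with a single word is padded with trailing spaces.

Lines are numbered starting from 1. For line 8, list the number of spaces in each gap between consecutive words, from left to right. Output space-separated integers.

Line 1: ['you', 'rain', 'sky'] (min_width=12, slack=4)
Line 2: ['will', 'cheese', 'soft'] (min_width=16, slack=0)
Line 3: ['open', 'good', 'silver'] (min_width=16, slack=0)
Line 4: ['diamond', 'good'] (min_width=12, slack=4)
Line 5: ['yellow', 'diamond'] (min_width=14, slack=2)
Line 6: ['grass', 'hard', 'time'] (min_width=15, slack=1)
Line 7: ['fire', 'display'] (min_width=12, slack=4)
Line 8: ['tired', 'triangle'] (min_width=14, slack=2)
Line 9: ['bear', 'childhood'] (min_width=14, slack=2)
Line 10: ['dust', 'I', 'island'] (min_width=13, slack=3)

Answer: 3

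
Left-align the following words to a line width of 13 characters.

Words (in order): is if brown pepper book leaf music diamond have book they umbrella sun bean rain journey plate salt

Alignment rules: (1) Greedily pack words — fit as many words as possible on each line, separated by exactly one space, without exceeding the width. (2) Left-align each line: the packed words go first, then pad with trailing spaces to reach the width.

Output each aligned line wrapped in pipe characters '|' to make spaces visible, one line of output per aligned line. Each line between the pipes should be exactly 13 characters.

Line 1: ['is', 'if', 'brown'] (min_width=11, slack=2)
Line 2: ['pepper', 'book'] (min_width=11, slack=2)
Line 3: ['leaf', 'music'] (min_width=10, slack=3)
Line 4: ['diamond', 'have'] (min_width=12, slack=1)
Line 5: ['book', 'they'] (min_width=9, slack=4)
Line 6: ['umbrella', 'sun'] (min_width=12, slack=1)
Line 7: ['bean', 'rain'] (min_width=9, slack=4)
Line 8: ['journey', 'plate'] (min_width=13, slack=0)
Line 9: ['salt'] (min_width=4, slack=9)

Answer: |is if brown  |
|pepper book  |
|leaf music   |
|diamond have |
|book they    |
|umbrella sun |
|bean rain    |
|journey plate|
|salt         |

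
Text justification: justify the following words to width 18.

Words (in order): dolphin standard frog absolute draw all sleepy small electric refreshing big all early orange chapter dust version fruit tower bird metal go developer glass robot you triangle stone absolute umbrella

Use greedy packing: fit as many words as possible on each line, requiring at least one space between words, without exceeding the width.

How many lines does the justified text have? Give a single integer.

Line 1: ['dolphin', 'standard'] (min_width=16, slack=2)
Line 2: ['frog', 'absolute', 'draw'] (min_width=18, slack=0)
Line 3: ['all', 'sleepy', 'small'] (min_width=16, slack=2)
Line 4: ['electric'] (min_width=8, slack=10)
Line 5: ['refreshing', 'big', 'all'] (min_width=18, slack=0)
Line 6: ['early', 'orange'] (min_width=12, slack=6)
Line 7: ['chapter', 'dust'] (min_width=12, slack=6)
Line 8: ['version', 'fruit'] (min_width=13, slack=5)
Line 9: ['tower', 'bird', 'metal'] (min_width=16, slack=2)
Line 10: ['go', 'developer', 'glass'] (min_width=18, slack=0)
Line 11: ['robot', 'you', 'triangle'] (min_width=18, slack=0)
Line 12: ['stone', 'absolute'] (min_width=14, slack=4)
Line 13: ['umbrella'] (min_width=8, slack=10)
Total lines: 13

Answer: 13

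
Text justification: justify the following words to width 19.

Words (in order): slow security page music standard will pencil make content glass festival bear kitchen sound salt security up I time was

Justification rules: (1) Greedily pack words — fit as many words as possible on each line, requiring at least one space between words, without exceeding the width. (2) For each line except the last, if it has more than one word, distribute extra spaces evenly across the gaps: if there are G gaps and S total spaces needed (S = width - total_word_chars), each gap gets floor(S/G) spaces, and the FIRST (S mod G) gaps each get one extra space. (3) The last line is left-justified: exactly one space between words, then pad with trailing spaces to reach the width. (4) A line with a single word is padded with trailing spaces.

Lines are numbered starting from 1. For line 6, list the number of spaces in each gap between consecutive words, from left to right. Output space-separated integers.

Answer: 2 1 1

Derivation:
Line 1: ['slow', 'security', 'page'] (min_width=18, slack=1)
Line 2: ['music', 'standard', 'will'] (min_width=19, slack=0)
Line 3: ['pencil', 'make', 'content'] (min_width=19, slack=0)
Line 4: ['glass', 'festival', 'bear'] (min_width=19, slack=0)
Line 5: ['kitchen', 'sound', 'salt'] (min_width=18, slack=1)
Line 6: ['security', 'up', 'I', 'time'] (min_width=18, slack=1)
Line 7: ['was'] (min_width=3, slack=16)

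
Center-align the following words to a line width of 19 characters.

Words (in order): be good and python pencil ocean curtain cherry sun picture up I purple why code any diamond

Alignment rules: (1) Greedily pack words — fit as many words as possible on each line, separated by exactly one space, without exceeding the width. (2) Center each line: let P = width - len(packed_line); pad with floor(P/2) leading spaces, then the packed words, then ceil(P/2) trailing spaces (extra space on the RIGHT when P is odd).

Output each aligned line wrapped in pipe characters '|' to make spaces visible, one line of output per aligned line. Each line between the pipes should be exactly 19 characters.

Line 1: ['be', 'good', 'and', 'python'] (min_width=18, slack=1)
Line 2: ['pencil', 'ocean'] (min_width=12, slack=7)
Line 3: ['curtain', 'cherry', 'sun'] (min_width=18, slack=1)
Line 4: ['picture', 'up', 'I', 'purple'] (min_width=19, slack=0)
Line 5: ['why', 'code', 'any'] (min_width=12, slack=7)
Line 6: ['diamond'] (min_width=7, slack=12)

Answer: |be good and python |
|   pencil ocean    |
|curtain cherry sun |
|picture up I purple|
|   why code any    |
|      diamond      |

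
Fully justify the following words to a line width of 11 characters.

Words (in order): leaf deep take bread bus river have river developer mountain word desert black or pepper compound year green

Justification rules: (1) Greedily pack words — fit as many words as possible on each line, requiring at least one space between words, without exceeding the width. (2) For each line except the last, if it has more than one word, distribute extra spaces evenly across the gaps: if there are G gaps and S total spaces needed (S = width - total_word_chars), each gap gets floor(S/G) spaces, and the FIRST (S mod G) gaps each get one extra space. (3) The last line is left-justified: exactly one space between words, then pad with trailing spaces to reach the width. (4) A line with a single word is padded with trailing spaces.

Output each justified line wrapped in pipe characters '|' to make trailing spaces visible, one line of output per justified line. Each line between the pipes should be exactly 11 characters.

Answer: |leaf   deep|
|take  bread|
|bus   river|
|have  river|
|developer  |
|mountain   |
|word desert|
|black    or|
|pepper     |
|compound   |
|year green |

Derivation:
Line 1: ['leaf', 'deep'] (min_width=9, slack=2)
Line 2: ['take', 'bread'] (min_width=10, slack=1)
Line 3: ['bus', 'river'] (min_width=9, slack=2)
Line 4: ['have', 'river'] (min_width=10, slack=1)
Line 5: ['developer'] (min_width=9, slack=2)
Line 6: ['mountain'] (min_width=8, slack=3)
Line 7: ['word', 'desert'] (min_width=11, slack=0)
Line 8: ['black', 'or'] (min_width=8, slack=3)
Line 9: ['pepper'] (min_width=6, slack=5)
Line 10: ['compound'] (min_width=8, slack=3)
Line 11: ['year', 'green'] (min_width=10, slack=1)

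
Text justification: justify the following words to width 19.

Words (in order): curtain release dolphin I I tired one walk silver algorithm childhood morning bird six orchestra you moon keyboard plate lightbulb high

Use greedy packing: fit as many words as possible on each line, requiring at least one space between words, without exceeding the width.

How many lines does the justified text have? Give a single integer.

Answer: 8

Derivation:
Line 1: ['curtain', 'release'] (min_width=15, slack=4)
Line 2: ['dolphin', 'I', 'I', 'tired'] (min_width=17, slack=2)
Line 3: ['one', 'walk', 'silver'] (min_width=15, slack=4)
Line 4: ['algorithm', 'childhood'] (min_width=19, slack=0)
Line 5: ['morning', 'bird', 'six'] (min_width=16, slack=3)
Line 6: ['orchestra', 'you', 'moon'] (min_width=18, slack=1)
Line 7: ['keyboard', 'plate'] (min_width=14, slack=5)
Line 8: ['lightbulb', 'high'] (min_width=14, slack=5)
Total lines: 8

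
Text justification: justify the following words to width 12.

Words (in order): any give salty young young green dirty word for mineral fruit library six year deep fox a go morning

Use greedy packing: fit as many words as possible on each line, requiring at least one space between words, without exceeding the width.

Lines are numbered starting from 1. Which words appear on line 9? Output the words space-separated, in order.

Answer: fox a go

Derivation:
Line 1: ['any', 'give'] (min_width=8, slack=4)
Line 2: ['salty', 'young'] (min_width=11, slack=1)
Line 3: ['young', 'green'] (min_width=11, slack=1)
Line 4: ['dirty', 'word'] (min_width=10, slack=2)
Line 5: ['for', 'mineral'] (min_width=11, slack=1)
Line 6: ['fruit'] (min_width=5, slack=7)
Line 7: ['library', 'six'] (min_width=11, slack=1)
Line 8: ['year', 'deep'] (min_width=9, slack=3)
Line 9: ['fox', 'a', 'go'] (min_width=8, slack=4)
Line 10: ['morning'] (min_width=7, slack=5)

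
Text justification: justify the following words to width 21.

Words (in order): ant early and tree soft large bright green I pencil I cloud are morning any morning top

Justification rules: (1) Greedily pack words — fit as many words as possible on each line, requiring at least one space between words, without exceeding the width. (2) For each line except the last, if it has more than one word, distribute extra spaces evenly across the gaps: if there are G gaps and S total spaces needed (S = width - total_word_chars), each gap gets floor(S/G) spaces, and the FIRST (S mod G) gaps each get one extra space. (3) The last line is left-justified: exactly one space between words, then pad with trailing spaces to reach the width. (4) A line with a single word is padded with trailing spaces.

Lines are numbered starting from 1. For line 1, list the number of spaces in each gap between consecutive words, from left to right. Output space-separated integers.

Line 1: ['ant', 'early', 'and', 'tree'] (min_width=18, slack=3)
Line 2: ['soft', 'large', 'bright'] (min_width=17, slack=4)
Line 3: ['green', 'I', 'pencil', 'I'] (min_width=16, slack=5)
Line 4: ['cloud', 'are', 'morning', 'any'] (min_width=21, slack=0)
Line 5: ['morning', 'top'] (min_width=11, slack=10)

Answer: 2 2 2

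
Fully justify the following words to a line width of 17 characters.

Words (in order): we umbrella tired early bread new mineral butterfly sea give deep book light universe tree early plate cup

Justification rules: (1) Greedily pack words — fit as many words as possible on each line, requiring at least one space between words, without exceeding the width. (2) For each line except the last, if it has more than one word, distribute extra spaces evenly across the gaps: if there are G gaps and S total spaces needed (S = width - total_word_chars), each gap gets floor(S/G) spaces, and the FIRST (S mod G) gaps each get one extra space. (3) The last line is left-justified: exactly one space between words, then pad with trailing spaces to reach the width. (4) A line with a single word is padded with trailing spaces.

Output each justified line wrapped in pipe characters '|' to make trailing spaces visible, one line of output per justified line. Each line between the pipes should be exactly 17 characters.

Answer: |we umbrella tired|
|early  bread  new|
|mineral butterfly|
|sea   give   deep|
|book        light|
|universe     tree|
|early plate cup  |

Derivation:
Line 1: ['we', 'umbrella', 'tired'] (min_width=17, slack=0)
Line 2: ['early', 'bread', 'new'] (min_width=15, slack=2)
Line 3: ['mineral', 'butterfly'] (min_width=17, slack=0)
Line 4: ['sea', 'give', 'deep'] (min_width=13, slack=4)
Line 5: ['book', 'light'] (min_width=10, slack=7)
Line 6: ['universe', 'tree'] (min_width=13, slack=4)
Line 7: ['early', 'plate', 'cup'] (min_width=15, slack=2)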